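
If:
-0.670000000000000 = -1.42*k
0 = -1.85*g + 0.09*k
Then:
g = 0.02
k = 0.47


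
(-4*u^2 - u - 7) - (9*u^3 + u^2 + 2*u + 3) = -9*u^3 - 5*u^2 - 3*u - 10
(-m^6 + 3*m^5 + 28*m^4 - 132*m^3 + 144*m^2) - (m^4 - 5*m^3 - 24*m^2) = -m^6 + 3*m^5 + 27*m^4 - 127*m^3 + 168*m^2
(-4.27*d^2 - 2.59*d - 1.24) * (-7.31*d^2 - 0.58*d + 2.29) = 31.2137*d^4 + 21.4095*d^3 + 0.7883*d^2 - 5.2119*d - 2.8396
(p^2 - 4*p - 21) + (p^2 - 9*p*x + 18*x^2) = 2*p^2 - 9*p*x - 4*p + 18*x^2 - 21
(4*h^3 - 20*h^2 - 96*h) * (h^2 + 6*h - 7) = 4*h^5 + 4*h^4 - 244*h^3 - 436*h^2 + 672*h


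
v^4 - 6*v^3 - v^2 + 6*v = v*(v - 6)*(v - 1)*(v + 1)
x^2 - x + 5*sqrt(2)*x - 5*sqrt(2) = (x - 1)*(x + 5*sqrt(2))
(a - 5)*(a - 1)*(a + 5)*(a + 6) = a^4 + 5*a^3 - 31*a^2 - 125*a + 150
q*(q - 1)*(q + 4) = q^3 + 3*q^2 - 4*q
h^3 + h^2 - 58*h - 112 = (h - 8)*(h + 2)*(h + 7)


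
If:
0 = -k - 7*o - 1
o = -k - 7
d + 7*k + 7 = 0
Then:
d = 49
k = -8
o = 1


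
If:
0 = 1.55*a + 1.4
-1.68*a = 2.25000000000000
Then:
No Solution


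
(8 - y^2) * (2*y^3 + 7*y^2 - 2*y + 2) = -2*y^5 - 7*y^4 + 18*y^3 + 54*y^2 - 16*y + 16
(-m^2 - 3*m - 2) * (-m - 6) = m^3 + 9*m^2 + 20*m + 12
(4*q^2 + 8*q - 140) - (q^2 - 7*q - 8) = 3*q^2 + 15*q - 132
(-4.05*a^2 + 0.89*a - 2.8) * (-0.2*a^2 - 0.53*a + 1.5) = 0.81*a^4 + 1.9685*a^3 - 5.9867*a^2 + 2.819*a - 4.2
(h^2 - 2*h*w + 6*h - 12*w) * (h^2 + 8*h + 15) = h^4 - 2*h^3*w + 14*h^3 - 28*h^2*w + 63*h^2 - 126*h*w + 90*h - 180*w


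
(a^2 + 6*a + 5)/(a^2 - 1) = (a + 5)/(a - 1)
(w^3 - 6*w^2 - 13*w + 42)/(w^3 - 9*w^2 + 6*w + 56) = (w^2 + w - 6)/(w^2 - 2*w - 8)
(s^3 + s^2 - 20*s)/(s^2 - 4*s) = s + 5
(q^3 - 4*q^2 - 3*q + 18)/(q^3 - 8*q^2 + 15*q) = (q^2 - q - 6)/(q*(q - 5))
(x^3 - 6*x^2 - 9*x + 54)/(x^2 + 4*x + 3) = (x^2 - 9*x + 18)/(x + 1)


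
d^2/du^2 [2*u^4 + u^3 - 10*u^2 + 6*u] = 24*u^2 + 6*u - 20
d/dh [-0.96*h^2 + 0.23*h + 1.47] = 0.23 - 1.92*h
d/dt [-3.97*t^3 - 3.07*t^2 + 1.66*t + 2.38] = -11.91*t^2 - 6.14*t + 1.66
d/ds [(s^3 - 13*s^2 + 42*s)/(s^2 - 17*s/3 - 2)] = 3*(3*s^2 + 2*s - 7)/(9*s^2 + 6*s + 1)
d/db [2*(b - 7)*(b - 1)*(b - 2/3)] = 6*b^2 - 104*b/3 + 74/3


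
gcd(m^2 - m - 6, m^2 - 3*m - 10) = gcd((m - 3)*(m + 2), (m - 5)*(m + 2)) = m + 2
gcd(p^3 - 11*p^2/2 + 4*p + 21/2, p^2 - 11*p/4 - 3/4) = p - 3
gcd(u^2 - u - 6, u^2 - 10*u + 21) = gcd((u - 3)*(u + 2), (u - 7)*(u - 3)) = u - 3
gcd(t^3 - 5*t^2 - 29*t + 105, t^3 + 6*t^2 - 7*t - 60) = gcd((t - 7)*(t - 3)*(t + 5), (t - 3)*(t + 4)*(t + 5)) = t^2 + 2*t - 15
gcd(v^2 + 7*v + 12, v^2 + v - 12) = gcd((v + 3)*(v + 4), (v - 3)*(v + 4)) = v + 4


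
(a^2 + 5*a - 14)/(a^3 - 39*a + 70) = 1/(a - 5)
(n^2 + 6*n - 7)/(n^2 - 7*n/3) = 3*(n^2 + 6*n - 7)/(n*(3*n - 7))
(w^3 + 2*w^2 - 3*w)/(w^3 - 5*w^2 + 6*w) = (w^2 + 2*w - 3)/(w^2 - 5*w + 6)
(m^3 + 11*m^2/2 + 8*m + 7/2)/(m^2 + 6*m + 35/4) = 2*(m^2 + 2*m + 1)/(2*m + 5)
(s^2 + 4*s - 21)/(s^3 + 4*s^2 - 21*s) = 1/s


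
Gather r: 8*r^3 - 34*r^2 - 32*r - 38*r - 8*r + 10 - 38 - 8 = 8*r^3 - 34*r^2 - 78*r - 36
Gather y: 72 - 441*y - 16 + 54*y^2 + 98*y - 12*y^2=42*y^2 - 343*y + 56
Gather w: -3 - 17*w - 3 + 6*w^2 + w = 6*w^2 - 16*w - 6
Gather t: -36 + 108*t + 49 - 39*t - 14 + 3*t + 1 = 72*t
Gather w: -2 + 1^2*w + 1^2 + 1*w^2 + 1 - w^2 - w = 0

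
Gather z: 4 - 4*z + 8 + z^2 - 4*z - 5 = z^2 - 8*z + 7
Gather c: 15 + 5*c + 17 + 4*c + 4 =9*c + 36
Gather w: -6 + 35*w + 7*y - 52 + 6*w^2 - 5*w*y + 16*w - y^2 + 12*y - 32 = 6*w^2 + w*(51 - 5*y) - y^2 + 19*y - 90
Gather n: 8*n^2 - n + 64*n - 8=8*n^2 + 63*n - 8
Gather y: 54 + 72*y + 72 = 72*y + 126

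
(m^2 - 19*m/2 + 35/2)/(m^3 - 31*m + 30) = (2*m^2 - 19*m + 35)/(2*(m^3 - 31*m + 30))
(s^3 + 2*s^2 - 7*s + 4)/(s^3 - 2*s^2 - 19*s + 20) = (s - 1)/(s - 5)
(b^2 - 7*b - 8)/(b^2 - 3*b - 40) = (b + 1)/(b + 5)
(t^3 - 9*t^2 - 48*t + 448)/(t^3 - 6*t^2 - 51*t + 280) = (t - 8)/(t - 5)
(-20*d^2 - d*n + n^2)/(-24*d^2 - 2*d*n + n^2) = (5*d - n)/(6*d - n)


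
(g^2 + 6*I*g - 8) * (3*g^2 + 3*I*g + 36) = 3*g^4 + 21*I*g^3 - 6*g^2 + 192*I*g - 288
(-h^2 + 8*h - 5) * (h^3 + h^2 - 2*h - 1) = -h^5 + 7*h^4 + 5*h^3 - 20*h^2 + 2*h + 5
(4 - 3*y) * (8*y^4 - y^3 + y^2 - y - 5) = -24*y^5 + 35*y^4 - 7*y^3 + 7*y^2 + 11*y - 20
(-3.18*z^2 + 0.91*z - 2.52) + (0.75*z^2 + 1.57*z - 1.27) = -2.43*z^2 + 2.48*z - 3.79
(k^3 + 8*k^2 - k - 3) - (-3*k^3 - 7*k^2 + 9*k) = 4*k^3 + 15*k^2 - 10*k - 3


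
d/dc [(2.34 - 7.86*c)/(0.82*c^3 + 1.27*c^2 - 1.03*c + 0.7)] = (12.8904*c^3 + 4.2258*c^2 - 5.9436*c - 3.0918)/(0.6724*c^6 + 2.0828*c^5 - 0.0763*c^4 - 1.4682*c^3 + 2.8389*c^2 - 1.442*c + 0.49)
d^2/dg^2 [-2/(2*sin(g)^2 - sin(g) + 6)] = 2*(16*sin(g)^4 - 6*sin(g)^3 - 71*sin(g)^2 + 18*sin(g) + 22)/(-sin(g) - cos(2*g) + 7)^3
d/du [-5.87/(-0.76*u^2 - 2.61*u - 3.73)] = (-8.9224*u - 15.3207)/(0.76*u^2 + 2.61*u + 3.73)^2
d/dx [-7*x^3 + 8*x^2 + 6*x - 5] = -21*x^2 + 16*x + 6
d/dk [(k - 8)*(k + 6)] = 2*k - 2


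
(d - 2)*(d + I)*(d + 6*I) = d^3 - 2*d^2 + 7*I*d^2 - 6*d - 14*I*d + 12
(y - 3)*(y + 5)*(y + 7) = y^3 + 9*y^2 - y - 105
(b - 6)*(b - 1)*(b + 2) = b^3 - 5*b^2 - 8*b + 12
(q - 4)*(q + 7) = q^2 + 3*q - 28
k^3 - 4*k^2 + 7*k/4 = k*(k - 7/2)*(k - 1/2)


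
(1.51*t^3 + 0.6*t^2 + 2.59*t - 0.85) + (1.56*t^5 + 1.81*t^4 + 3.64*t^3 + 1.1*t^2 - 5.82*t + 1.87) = 1.56*t^5 + 1.81*t^4 + 5.15*t^3 + 1.7*t^2 - 3.23*t + 1.02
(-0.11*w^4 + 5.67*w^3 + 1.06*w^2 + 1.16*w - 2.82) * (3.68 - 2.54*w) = 0.2794*w^5 - 14.8066*w^4 + 18.1732*w^3 + 0.954400000000001*w^2 + 11.4316*w - 10.3776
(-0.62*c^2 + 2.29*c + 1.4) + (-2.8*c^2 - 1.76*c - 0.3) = -3.42*c^2 + 0.53*c + 1.1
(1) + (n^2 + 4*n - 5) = n^2 + 4*n - 4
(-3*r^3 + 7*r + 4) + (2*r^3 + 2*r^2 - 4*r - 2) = -r^3 + 2*r^2 + 3*r + 2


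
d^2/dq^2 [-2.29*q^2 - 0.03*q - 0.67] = -4.58000000000000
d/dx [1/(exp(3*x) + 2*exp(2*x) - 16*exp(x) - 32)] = (-3*exp(2*x) - 4*exp(x) + 16)*exp(x)/(exp(3*x) + 2*exp(2*x) - 16*exp(x) - 32)^2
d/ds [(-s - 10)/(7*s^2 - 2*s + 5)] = (7*s^2 + 140*s - 25)/(49*s^4 - 28*s^3 + 74*s^2 - 20*s + 25)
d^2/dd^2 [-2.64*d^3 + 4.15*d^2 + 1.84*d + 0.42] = 8.3 - 15.84*d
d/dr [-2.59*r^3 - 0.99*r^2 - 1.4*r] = -7.77*r^2 - 1.98*r - 1.4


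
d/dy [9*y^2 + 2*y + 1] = 18*y + 2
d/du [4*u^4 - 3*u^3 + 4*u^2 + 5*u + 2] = 16*u^3 - 9*u^2 + 8*u + 5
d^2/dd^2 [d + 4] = 0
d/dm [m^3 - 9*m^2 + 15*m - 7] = 3*m^2 - 18*m + 15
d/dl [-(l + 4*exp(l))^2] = -2*(l + 4*exp(l))*(4*exp(l) + 1)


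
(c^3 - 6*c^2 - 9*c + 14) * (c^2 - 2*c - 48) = c^5 - 8*c^4 - 45*c^3 + 320*c^2 + 404*c - 672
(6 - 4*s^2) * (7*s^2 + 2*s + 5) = -28*s^4 - 8*s^3 + 22*s^2 + 12*s + 30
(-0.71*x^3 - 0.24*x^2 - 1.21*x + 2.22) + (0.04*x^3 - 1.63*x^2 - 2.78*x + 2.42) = -0.67*x^3 - 1.87*x^2 - 3.99*x + 4.64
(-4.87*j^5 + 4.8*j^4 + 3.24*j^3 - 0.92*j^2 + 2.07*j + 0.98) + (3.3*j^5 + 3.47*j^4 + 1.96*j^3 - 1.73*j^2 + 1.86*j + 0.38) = -1.57*j^5 + 8.27*j^4 + 5.2*j^3 - 2.65*j^2 + 3.93*j + 1.36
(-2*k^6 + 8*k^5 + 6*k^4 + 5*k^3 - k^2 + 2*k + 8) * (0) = 0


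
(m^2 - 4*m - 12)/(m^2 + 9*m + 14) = (m - 6)/(m + 7)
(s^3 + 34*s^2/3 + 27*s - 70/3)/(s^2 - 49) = (3*s^2 + 13*s - 10)/(3*(s - 7))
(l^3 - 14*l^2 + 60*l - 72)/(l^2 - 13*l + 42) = (l^2 - 8*l + 12)/(l - 7)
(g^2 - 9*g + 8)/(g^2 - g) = (g - 8)/g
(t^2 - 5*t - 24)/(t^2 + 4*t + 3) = (t - 8)/(t + 1)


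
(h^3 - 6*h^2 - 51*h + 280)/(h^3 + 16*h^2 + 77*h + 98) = (h^2 - 13*h + 40)/(h^2 + 9*h + 14)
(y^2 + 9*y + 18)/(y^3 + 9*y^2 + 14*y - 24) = (y + 3)/(y^2 + 3*y - 4)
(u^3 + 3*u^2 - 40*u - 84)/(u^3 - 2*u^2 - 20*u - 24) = (u + 7)/(u + 2)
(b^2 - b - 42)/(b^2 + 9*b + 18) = (b - 7)/(b + 3)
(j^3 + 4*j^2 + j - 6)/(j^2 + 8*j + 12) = (j^2 + 2*j - 3)/(j + 6)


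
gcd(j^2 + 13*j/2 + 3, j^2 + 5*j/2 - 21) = j + 6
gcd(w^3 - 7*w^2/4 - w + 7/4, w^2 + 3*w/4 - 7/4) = w - 1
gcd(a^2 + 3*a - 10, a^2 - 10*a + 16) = a - 2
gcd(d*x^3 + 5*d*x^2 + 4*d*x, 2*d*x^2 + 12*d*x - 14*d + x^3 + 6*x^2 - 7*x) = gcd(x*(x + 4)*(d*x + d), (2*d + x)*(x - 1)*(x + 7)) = 1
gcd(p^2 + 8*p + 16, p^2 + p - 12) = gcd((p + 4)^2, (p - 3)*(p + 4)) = p + 4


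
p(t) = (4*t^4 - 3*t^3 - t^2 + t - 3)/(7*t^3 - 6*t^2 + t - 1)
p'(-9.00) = 0.57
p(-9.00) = -5.06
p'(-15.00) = 0.57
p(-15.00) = -8.50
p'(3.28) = 0.60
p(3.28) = 1.88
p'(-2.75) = 0.61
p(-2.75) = -1.43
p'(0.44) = -0.25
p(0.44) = 2.54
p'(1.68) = 0.95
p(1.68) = 0.80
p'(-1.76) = 0.70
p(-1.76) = -0.79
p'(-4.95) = 0.58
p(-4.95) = -2.73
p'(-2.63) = 0.62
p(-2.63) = -1.35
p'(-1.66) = 0.73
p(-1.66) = -0.72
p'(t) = (-21*t^2 + 12*t - 1)*(4*t^4 - 3*t^3 - t^2 + t - 3)/(7*t^3 - 6*t^2 + t - 1)^2 + (16*t^3 - 9*t^2 - 2*t + 1)/(7*t^3 - 6*t^2 + t - 1)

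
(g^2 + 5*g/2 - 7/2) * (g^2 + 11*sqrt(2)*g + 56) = g^4 + 5*g^3/2 + 11*sqrt(2)*g^3 + 55*sqrt(2)*g^2/2 + 105*g^2/2 - 77*sqrt(2)*g/2 + 140*g - 196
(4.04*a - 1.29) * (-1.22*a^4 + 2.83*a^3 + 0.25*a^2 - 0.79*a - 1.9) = -4.9288*a^5 + 13.007*a^4 - 2.6407*a^3 - 3.5141*a^2 - 6.6569*a + 2.451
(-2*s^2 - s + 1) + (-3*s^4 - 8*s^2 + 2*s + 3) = -3*s^4 - 10*s^2 + s + 4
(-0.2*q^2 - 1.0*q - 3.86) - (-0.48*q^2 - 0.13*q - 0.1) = 0.28*q^2 - 0.87*q - 3.76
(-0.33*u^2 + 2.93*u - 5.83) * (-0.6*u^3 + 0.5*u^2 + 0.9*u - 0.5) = 0.198*u^5 - 1.923*u^4 + 4.666*u^3 - 0.113*u^2 - 6.712*u + 2.915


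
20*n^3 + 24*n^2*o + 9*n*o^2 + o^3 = (2*n + o)^2*(5*n + o)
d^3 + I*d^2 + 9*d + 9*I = (d - 3*I)*(d + I)*(d + 3*I)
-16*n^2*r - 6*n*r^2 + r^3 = r*(-8*n + r)*(2*n + r)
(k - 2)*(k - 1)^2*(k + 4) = k^4 - 11*k^2 + 18*k - 8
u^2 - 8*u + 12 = (u - 6)*(u - 2)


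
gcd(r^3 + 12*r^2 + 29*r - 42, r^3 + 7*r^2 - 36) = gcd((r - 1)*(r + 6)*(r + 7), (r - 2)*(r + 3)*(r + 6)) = r + 6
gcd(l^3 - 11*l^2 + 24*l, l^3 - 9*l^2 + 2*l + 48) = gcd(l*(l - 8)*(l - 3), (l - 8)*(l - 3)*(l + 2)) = l^2 - 11*l + 24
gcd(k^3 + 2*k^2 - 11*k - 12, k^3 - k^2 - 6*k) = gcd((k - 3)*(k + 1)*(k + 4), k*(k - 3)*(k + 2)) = k - 3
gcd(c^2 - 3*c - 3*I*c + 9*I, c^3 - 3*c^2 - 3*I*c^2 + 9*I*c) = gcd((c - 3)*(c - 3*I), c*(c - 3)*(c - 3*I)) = c^2 + c*(-3 - 3*I) + 9*I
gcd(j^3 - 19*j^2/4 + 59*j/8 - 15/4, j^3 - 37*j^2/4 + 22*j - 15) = j^2 - 13*j/4 + 5/2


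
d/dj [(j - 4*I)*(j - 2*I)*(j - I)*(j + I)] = 4*j^3 - 18*I*j^2 - 14*j - 6*I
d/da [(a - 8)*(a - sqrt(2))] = 2*a - 8 - sqrt(2)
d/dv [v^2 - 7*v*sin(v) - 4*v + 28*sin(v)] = -7*v*cos(v) + 2*v - 7*sin(v) + 28*cos(v) - 4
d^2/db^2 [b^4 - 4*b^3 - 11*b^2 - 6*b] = 12*b^2 - 24*b - 22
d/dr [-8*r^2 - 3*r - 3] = -16*r - 3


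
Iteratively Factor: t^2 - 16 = (t - 4)*(t + 4)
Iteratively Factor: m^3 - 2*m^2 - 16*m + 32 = (m - 4)*(m^2 + 2*m - 8) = (m - 4)*(m + 4)*(m - 2)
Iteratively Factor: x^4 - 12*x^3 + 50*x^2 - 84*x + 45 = (x - 3)*(x^3 - 9*x^2 + 23*x - 15) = (x - 5)*(x - 3)*(x^2 - 4*x + 3) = (x - 5)*(x - 3)^2*(x - 1)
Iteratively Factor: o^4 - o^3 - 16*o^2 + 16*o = (o + 4)*(o^3 - 5*o^2 + 4*o) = (o - 1)*(o + 4)*(o^2 - 4*o) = (o - 4)*(o - 1)*(o + 4)*(o)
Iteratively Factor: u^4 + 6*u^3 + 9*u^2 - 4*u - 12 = (u + 2)*(u^3 + 4*u^2 + u - 6) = (u + 2)^2*(u^2 + 2*u - 3) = (u + 2)^2*(u + 3)*(u - 1)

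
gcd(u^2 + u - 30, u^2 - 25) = u - 5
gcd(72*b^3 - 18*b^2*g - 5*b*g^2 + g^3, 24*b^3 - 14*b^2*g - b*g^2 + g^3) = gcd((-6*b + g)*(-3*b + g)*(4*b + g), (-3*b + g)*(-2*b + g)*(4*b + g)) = 12*b^2 - b*g - g^2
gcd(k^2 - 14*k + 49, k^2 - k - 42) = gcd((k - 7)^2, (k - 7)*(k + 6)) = k - 7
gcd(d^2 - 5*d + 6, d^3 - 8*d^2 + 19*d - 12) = d - 3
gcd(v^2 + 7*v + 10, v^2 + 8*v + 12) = v + 2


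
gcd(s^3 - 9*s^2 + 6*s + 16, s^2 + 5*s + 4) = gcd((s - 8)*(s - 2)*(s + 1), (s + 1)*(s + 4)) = s + 1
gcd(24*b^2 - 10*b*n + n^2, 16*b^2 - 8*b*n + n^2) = 4*b - n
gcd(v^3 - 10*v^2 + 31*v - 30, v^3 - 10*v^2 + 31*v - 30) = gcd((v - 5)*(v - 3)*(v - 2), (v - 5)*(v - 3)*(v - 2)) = v^3 - 10*v^2 + 31*v - 30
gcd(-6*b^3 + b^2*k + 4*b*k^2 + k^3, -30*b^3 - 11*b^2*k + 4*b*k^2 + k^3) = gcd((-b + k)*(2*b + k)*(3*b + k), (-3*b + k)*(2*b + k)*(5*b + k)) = 2*b + k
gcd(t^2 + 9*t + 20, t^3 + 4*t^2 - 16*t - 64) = t + 4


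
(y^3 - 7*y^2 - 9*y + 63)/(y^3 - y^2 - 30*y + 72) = (y^2 - 4*y - 21)/(y^2 + 2*y - 24)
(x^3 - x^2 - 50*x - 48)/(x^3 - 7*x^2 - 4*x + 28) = (x^3 - x^2 - 50*x - 48)/(x^3 - 7*x^2 - 4*x + 28)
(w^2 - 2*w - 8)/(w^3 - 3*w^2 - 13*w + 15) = (w^2 - 2*w - 8)/(w^3 - 3*w^2 - 13*w + 15)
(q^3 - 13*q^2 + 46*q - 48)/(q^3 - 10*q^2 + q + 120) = (q^2 - 5*q + 6)/(q^2 - 2*q - 15)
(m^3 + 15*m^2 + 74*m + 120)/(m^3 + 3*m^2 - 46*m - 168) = (m + 5)/(m - 7)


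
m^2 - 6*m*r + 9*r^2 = (m - 3*r)^2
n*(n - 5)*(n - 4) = n^3 - 9*n^2 + 20*n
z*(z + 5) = z^2 + 5*z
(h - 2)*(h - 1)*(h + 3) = h^3 - 7*h + 6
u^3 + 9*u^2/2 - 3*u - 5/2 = (u - 1)*(u + 1/2)*(u + 5)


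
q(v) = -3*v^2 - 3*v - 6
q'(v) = -6*v - 3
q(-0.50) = -5.25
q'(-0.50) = 0.00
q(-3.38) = -30.13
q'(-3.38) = 17.28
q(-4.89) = -63.07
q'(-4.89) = 26.34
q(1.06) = -12.55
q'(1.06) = -9.36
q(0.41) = -7.73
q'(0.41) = -5.46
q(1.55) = -17.86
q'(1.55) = -12.30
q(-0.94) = -5.83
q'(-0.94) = 2.64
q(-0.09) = -5.75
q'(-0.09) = -2.46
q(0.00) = -6.00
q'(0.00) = -3.00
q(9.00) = -276.00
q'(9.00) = -57.00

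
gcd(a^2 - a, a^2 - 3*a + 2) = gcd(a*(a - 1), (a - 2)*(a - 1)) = a - 1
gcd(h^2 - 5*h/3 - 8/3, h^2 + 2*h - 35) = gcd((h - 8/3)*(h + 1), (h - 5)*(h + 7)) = 1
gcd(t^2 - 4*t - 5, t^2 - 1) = t + 1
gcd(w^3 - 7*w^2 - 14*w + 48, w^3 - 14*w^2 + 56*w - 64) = w^2 - 10*w + 16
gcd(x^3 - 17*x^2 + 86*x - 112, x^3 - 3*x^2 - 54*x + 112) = x^2 - 10*x + 16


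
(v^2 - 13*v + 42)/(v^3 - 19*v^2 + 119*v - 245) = (v - 6)/(v^2 - 12*v + 35)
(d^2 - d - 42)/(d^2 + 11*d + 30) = (d - 7)/(d + 5)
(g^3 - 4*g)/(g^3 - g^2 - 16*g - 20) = g*(g - 2)/(g^2 - 3*g - 10)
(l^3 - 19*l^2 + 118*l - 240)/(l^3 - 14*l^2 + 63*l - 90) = (l - 8)/(l - 3)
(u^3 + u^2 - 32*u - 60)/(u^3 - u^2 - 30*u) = (u + 2)/u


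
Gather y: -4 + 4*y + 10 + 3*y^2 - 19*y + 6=3*y^2 - 15*y + 12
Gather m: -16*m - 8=-16*m - 8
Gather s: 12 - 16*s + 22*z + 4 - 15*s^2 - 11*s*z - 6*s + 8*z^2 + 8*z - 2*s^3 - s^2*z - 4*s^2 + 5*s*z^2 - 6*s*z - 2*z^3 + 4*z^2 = -2*s^3 + s^2*(-z - 19) + s*(5*z^2 - 17*z - 22) - 2*z^3 + 12*z^2 + 30*z + 16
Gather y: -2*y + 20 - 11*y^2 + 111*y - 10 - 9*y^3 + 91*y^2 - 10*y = -9*y^3 + 80*y^2 + 99*y + 10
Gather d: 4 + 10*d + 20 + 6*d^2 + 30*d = 6*d^2 + 40*d + 24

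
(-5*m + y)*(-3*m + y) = 15*m^2 - 8*m*y + y^2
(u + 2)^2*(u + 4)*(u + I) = u^4 + 8*u^3 + I*u^3 + 20*u^2 + 8*I*u^2 + 16*u + 20*I*u + 16*I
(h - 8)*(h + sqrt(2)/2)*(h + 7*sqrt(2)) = h^3 - 8*h^2 + 15*sqrt(2)*h^2/2 - 60*sqrt(2)*h + 7*h - 56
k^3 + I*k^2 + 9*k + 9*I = (k - 3*I)*(k + I)*(k + 3*I)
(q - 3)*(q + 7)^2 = q^3 + 11*q^2 + 7*q - 147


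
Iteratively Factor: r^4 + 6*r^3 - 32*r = (r + 4)*(r^3 + 2*r^2 - 8*r) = r*(r + 4)*(r^2 + 2*r - 8) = r*(r + 4)^2*(r - 2)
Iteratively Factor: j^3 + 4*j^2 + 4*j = (j)*(j^2 + 4*j + 4) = j*(j + 2)*(j + 2)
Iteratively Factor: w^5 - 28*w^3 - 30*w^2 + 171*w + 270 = (w - 3)*(w^4 + 3*w^3 - 19*w^2 - 87*w - 90) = (w - 3)*(w + 2)*(w^3 + w^2 - 21*w - 45) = (w - 5)*(w - 3)*(w + 2)*(w^2 + 6*w + 9) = (w - 5)*(w - 3)*(w + 2)*(w + 3)*(w + 3)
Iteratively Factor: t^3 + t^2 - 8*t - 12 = (t + 2)*(t^2 - t - 6) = (t + 2)^2*(t - 3)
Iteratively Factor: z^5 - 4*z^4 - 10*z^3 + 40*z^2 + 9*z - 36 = (z - 4)*(z^4 - 10*z^2 + 9) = (z - 4)*(z - 3)*(z^3 + 3*z^2 - z - 3) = (z - 4)*(z - 3)*(z + 3)*(z^2 - 1) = (z - 4)*(z - 3)*(z - 1)*(z + 3)*(z + 1)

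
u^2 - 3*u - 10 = (u - 5)*(u + 2)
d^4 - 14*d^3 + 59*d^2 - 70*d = d*(d - 7)*(d - 5)*(d - 2)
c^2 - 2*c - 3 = (c - 3)*(c + 1)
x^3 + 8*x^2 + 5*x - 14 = (x - 1)*(x + 2)*(x + 7)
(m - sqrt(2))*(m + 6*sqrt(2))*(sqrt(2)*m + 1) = sqrt(2)*m^3 + 11*m^2 - 7*sqrt(2)*m - 12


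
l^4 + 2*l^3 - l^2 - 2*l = l*(l - 1)*(l + 1)*(l + 2)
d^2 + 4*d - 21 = (d - 3)*(d + 7)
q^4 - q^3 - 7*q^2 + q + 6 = (q - 3)*(q - 1)*(q + 1)*(q + 2)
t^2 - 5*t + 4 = (t - 4)*(t - 1)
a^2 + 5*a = a*(a + 5)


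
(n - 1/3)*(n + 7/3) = n^2 + 2*n - 7/9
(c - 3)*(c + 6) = c^2 + 3*c - 18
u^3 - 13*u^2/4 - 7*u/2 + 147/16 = (u - 7/2)*(u - 3/2)*(u + 7/4)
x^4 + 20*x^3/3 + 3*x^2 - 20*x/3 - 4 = (x - 1)*(x + 2/3)*(x + 1)*(x + 6)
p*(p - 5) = p^2 - 5*p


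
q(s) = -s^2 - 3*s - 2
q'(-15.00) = 27.00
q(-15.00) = -182.00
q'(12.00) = -27.00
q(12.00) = -182.00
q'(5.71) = -14.42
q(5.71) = -51.73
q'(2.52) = -8.04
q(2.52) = -15.91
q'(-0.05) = -2.90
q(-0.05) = -1.85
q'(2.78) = -8.56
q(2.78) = -18.07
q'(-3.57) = 4.14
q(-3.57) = -4.03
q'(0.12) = -3.24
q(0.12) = -2.37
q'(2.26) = -7.52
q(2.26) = -13.89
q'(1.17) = -5.34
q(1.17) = -6.88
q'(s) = -2*s - 3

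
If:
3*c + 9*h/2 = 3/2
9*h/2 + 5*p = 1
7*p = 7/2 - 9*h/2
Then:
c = 9/4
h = -7/6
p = 5/4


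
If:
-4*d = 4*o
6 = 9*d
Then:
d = 2/3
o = -2/3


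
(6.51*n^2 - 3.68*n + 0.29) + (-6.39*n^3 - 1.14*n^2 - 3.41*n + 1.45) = -6.39*n^3 + 5.37*n^2 - 7.09*n + 1.74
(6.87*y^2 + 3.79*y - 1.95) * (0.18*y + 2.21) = 1.2366*y^3 + 15.8649*y^2 + 8.0249*y - 4.3095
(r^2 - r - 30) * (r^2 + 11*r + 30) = r^4 + 10*r^3 - 11*r^2 - 360*r - 900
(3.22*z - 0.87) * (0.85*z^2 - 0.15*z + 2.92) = 2.737*z^3 - 1.2225*z^2 + 9.5329*z - 2.5404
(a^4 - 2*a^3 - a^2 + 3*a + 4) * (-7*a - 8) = -7*a^5 + 6*a^4 + 23*a^3 - 13*a^2 - 52*a - 32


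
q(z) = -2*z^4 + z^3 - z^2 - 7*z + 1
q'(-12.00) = 14273.00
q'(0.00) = -7.00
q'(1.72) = -42.27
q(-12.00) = -43259.00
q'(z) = -8*z^3 + 3*z^2 - 2*z - 7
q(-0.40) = 3.52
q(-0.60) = 4.36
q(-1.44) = -2.58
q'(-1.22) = 14.43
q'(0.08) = -7.14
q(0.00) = 1.00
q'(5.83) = -1501.94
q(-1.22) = 1.81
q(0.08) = 0.43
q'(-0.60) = -2.99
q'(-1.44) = 25.99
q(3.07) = -178.64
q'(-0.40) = -5.21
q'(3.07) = -216.34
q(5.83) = -2186.13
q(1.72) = -26.41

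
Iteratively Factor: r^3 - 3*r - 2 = (r + 1)*(r^2 - r - 2) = (r + 1)^2*(r - 2)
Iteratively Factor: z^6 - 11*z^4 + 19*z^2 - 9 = (z + 1)*(z^5 - z^4 - 10*z^3 + 10*z^2 + 9*z - 9) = (z - 3)*(z + 1)*(z^4 + 2*z^3 - 4*z^2 - 2*z + 3) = (z - 3)*(z + 1)^2*(z^3 + z^2 - 5*z + 3) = (z - 3)*(z - 1)*(z + 1)^2*(z^2 + 2*z - 3) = (z - 3)*(z - 1)^2*(z + 1)^2*(z + 3)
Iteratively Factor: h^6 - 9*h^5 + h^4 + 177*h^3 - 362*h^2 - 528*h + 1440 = (h + 2)*(h^5 - 11*h^4 + 23*h^3 + 131*h^2 - 624*h + 720) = (h + 2)*(h + 4)*(h^4 - 15*h^3 + 83*h^2 - 201*h + 180) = (h - 3)*(h + 2)*(h + 4)*(h^3 - 12*h^2 + 47*h - 60) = (h - 4)*(h - 3)*(h + 2)*(h + 4)*(h^2 - 8*h + 15) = (h - 5)*(h - 4)*(h - 3)*(h + 2)*(h + 4)*(h - 3)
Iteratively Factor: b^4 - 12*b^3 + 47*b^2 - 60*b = (b - 3)*(b^3 - 9*b^2 + 20*b) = b*(b - 3)*(b^2 - 9*b + 20) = b*(b - 4)*(b - 3)*(b - 5)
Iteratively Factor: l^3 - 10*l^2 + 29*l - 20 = (l - 5)*(l^2 - 5*l + 4) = (l - 5)*(l - 4)*(l - 1)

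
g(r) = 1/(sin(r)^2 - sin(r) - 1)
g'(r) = (-2*sin(r)*cos(r) + cos(r))/(sin(r)^2 - sin(r) - 1)^2 = (1 - 2*sin(r))*cos(r)/(sin(r) + cos(r)^2)^2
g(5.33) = 2.08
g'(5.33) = 6.61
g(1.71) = -0.99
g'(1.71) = 0.13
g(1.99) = -0.93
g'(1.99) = 0.29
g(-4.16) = -0.89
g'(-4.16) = 0.29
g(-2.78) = -1.92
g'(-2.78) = -5.88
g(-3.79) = -0.81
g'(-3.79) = 0.11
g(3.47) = -1.74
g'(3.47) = -4.74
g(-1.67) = 1.01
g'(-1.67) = -0.31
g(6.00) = -1.56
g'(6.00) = 3.63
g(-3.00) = -1.19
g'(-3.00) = -1.80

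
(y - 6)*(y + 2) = y^2 - 4*y - 12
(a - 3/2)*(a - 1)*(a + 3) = a^3 + a^2/2 - 6*a + 9/2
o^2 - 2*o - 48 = (o - 8)*(o + 6)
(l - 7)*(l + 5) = l^2 - 2*l - 35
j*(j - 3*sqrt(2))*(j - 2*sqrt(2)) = j^3 - 5*sqrt(2)*j^2 + 12*j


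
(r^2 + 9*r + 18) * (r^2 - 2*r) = r^4 + 7*r^3 - 36*r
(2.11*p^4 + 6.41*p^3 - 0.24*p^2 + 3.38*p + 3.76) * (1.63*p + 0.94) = 3.4393*p^5 + 12.4317*p^4 + 5.6342*p^3 + 5.2838*p^2 + 9.306*p + 3.5344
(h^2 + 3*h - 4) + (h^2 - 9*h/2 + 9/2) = 2*h^2 - 3*h/2 + 1/2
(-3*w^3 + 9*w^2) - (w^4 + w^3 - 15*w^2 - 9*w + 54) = -w^4 - 4*w^3 + 24*w^2 + 9*w - 54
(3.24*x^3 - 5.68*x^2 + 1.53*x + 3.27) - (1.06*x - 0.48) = 3.24*x^3 - 5.68*x^2 + 0.47*x + 3.75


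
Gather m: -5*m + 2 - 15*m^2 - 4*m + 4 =-15*m^2 - 9*m + 6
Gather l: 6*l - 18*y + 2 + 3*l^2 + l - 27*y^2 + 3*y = 3*l^2 + 7*l - 27*y^2 - 15*y + 2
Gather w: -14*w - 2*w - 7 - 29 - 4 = -16*w - 40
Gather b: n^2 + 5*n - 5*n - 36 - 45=n^2 - 81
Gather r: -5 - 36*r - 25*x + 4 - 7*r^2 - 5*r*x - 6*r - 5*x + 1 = -7*r^2 + r*(-5*x - 42) - 30*x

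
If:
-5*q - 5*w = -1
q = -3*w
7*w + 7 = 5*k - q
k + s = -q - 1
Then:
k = 33/25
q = 3/10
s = -131/50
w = -1/10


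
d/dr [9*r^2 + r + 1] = 18*r + 1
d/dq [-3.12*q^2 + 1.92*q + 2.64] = 1.92 - 6.24*q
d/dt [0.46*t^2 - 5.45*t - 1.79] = 0.92*t - 5.45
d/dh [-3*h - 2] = -3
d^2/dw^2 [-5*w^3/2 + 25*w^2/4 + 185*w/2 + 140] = 25/2 - 15*w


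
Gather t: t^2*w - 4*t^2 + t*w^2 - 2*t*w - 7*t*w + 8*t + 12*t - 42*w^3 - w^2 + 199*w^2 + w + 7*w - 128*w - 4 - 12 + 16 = t^2*(w - 4) + t*(w^2 - 9*w + 20) - 42*w^3 + 198*w^2 - 120*w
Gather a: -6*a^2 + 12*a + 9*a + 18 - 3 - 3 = -6*a^2 + 21*a + 12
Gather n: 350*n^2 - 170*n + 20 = 350*n^2 - 170*n + 20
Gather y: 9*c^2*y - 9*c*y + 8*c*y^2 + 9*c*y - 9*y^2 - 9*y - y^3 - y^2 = -y^3 + y^2*(8*c - 10) + y*(9*c^2 - 9)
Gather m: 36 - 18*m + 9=45 - 18*m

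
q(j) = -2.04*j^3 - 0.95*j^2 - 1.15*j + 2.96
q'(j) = -6.12*j^2 - 1.9*j - 1.15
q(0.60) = 1.49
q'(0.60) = -4.49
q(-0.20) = 3.17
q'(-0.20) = -1.01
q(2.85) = -55.26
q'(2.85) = -56.27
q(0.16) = 2.74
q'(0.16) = -1.61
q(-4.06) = 128.49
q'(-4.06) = -94.32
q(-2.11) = 20.32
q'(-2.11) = -24.39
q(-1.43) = 8.63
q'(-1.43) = -10.95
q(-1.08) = 5.66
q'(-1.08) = -6.24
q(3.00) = -64.12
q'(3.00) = -61.93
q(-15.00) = 6691.46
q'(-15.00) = -1349.65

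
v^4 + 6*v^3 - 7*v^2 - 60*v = v*(v - 3)*(v + 4)*(v + 5)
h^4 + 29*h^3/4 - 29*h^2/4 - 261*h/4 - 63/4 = (h - 3)*(h + 1/4)*(h + 3)*(h + 7)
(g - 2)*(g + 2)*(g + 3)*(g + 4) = g^4 + 7*g^3 + 8*g^2 - 28*g - 48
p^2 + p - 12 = (p - 3)*(p + 4)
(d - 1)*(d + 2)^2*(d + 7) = d^4 + 10*d^3 + 21*d^2 - 4*d - 28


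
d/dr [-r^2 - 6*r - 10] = -2*r - 6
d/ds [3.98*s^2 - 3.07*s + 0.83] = 7.96*s - 3.07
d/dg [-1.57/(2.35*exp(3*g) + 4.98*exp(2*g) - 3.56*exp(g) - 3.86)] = (11.0685*exp(2*g) + 15.6372*exp(g) - 5.5892)*exp(g)/(2.35*exp(3*g) + 4.98*exp(2*g) - 3.56*exp(g) - 3.86)^2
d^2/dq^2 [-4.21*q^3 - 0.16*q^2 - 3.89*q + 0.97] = -25.26*q - 0.32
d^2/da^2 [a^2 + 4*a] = 2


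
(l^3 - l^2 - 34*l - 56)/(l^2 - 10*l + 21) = (l^2 + 6*l + 8)/(l - 3)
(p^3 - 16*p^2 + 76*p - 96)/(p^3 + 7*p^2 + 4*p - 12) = (p^3 - 16*p^2 + 76*p - 96)/(p^3 + 7*p^2 + 4*p - 12)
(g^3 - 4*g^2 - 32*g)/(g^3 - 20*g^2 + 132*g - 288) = g*(g + 4)/(g^2 - 12*g + 36)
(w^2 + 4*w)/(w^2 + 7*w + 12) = w/(w + 3)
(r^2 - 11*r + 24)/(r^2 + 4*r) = (r^2 - 11*r + 24)/(r*(r + 4))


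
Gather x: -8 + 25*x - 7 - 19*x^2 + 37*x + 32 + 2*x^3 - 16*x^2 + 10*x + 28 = 2*x^3 - 35*x^2 + 72*x + 45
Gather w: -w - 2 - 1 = -w - 3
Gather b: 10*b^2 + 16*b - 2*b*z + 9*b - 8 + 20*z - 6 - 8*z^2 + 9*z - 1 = 10*b^2 + b*(25 - 2*z) - 8*z^2 + 29*z - 15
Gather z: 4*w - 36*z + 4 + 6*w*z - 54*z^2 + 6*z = 4*w - 54*z^2 + z*(6*w - 30) + 4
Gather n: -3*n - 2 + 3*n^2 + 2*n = 3*n^2 - n - 2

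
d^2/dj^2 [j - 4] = 0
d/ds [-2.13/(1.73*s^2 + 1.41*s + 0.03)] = (7.3698*s + 3.0033)/(1.73*s^2 + 1.41*s + 0.03)^2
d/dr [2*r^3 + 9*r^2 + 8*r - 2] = 6*r^2 + 18*r + 8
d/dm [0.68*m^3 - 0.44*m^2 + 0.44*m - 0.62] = 2.04*m^2 - 0.88*m + 0.44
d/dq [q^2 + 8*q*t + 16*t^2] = 2*q + 8*t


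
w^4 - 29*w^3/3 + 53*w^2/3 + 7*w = w*(w - 7)*(w - 3)*(w + 1/3)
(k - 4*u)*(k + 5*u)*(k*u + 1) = k^3*u + k^2*u^2 + k^2 - 20*k*u^3 + k*u - 20*u^2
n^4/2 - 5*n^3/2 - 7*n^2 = n^2*(n/2 + 1)*(n - 7)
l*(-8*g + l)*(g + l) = -8*g^2*l - 7*g*l^2 + l^3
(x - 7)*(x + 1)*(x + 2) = x^3 - 4*x^2 - 19*x - 14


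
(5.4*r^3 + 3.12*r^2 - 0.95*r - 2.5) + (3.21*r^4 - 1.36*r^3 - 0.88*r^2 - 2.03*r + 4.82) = 3.21*r^4 + 4.04*r^3 + 2.24*r^2 - 2.98*r + 2.32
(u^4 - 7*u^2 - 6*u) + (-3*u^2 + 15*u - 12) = u^4 - 10*u^2 + 9*u - 12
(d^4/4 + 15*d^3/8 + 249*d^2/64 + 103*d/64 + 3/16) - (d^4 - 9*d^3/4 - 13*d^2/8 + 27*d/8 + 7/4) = -3*d^4/4 + 33*d^3/8 + 353*d^2/64 - 113*d/64 - 25/16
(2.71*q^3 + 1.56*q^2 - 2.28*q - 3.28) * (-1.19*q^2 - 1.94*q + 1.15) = -3.2249*q^5 - 7.1138*q^4 + 2.8033*q^3 + 10.1204*q^2 + 3.7412*q - 3.772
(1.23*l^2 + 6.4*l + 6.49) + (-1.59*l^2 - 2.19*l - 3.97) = -0.36*l^2 + 4.21*l + 2.52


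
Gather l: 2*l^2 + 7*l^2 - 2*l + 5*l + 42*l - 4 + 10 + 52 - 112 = 9*l^2 + 45*l - 54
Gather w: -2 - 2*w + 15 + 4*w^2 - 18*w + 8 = 4*w^2 - 20*w + 21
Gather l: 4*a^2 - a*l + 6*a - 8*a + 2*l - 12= 4*a^2 - 2*a + l*(2 - a) - 12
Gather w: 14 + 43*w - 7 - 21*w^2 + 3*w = -21*w^2 + 46*w + 7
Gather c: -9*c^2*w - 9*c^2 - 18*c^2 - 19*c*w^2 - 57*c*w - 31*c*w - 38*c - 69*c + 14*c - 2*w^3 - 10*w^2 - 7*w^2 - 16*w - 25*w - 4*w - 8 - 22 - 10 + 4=c^2*(-9*w - 27) + c*(-19*w^2 - 88*w - 93) - 2*w^3 - 17*w^2 - 45*w - 36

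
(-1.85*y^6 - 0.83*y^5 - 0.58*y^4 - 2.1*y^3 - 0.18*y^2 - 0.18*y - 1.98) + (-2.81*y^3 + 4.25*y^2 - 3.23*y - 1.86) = -1.85*y^6 - 0.83*y^5 - 0.58*y^4 - 4.91*y^3 + 4.07*y^2 - 3.41*y - 3.84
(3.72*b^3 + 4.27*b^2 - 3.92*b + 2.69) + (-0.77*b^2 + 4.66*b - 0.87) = 3.72*b^3 + 3.5*b^2 + 0.74*b + 1.82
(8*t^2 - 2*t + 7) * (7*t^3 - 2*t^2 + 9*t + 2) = 56*t^5 - 30*t^4 + 125*t^3 - 16*t^2 + 59*t + 14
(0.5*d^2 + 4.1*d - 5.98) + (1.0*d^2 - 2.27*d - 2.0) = 1.5*d^2 + 1.83*d - 7.98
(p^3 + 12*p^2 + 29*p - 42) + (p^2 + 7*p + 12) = p^3 + 13*p^2 + 36*p - 30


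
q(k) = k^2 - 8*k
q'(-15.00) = -38.00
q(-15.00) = 345.00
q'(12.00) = 16.00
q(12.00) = 48.00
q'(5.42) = 2.84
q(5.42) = -13.98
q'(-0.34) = -8.68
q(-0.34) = 2.84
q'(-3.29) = -14.58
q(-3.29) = 37.14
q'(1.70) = -4.60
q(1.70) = -10.71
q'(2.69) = -2.62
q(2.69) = -14.28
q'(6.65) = 5.30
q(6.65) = -8.98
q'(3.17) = -1.66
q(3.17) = -15.31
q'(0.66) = -6.68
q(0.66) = -4.84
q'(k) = 2*k - 8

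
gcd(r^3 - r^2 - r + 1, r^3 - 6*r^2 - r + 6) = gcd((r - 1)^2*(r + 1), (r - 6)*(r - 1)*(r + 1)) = r^2 - 1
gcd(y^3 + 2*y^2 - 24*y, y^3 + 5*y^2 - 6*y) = y^2 + 6*y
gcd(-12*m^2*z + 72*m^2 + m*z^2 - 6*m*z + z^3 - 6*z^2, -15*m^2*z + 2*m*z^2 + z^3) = -3*m + z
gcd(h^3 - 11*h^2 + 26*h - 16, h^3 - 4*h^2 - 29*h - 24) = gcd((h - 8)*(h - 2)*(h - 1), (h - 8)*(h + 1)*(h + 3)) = h - 8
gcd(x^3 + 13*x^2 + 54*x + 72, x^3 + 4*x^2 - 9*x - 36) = x^2 + 7*x + 12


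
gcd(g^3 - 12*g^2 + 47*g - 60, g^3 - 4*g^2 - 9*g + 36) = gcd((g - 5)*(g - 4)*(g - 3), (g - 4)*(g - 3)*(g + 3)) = g^2 - 7*g + 12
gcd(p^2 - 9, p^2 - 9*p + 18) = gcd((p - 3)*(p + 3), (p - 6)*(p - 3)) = p - 3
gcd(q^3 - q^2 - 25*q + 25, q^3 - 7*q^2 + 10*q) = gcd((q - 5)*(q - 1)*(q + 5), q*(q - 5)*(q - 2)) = q - 5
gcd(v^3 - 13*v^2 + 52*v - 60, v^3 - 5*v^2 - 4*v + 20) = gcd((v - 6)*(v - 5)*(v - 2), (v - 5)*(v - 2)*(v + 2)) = v^2 - 7*v + 10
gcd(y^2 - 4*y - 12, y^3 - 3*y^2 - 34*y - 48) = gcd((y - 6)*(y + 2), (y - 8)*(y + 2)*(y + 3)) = y + 2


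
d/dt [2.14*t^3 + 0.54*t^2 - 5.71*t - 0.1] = 6.42*t^2 + 1.08*t - 5.71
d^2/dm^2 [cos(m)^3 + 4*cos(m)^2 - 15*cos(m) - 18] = 57*cos(m)/4 - 8*cos(2*m) - 9*cos(3*m)/4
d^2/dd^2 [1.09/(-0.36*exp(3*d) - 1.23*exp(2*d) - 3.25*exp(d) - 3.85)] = (-1.09*(1.08*exp(2*d) + 2.46*exp(d) + 3.25)*(2.16*exp(2*d) + 4.92*exp(d) + 6.5)*exp(d) + (3.5316*exp(2*d) + 5.3628*exp(d) + 3.5425)*(0.36*exp(3*d) + 1.23*exp(2*d) + 3.25*exp(d) + 3.85))*exp(d)/(0.36*exp(3*d) + 1.23*exp(2*d) + 3.25*exp(d) + 3.85)^3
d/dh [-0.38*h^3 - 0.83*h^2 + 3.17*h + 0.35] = -1.14*h^2 - 1.66*h + 3.17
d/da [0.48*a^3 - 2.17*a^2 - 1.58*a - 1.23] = 1.44*a^2 - 4.34*a - 1.58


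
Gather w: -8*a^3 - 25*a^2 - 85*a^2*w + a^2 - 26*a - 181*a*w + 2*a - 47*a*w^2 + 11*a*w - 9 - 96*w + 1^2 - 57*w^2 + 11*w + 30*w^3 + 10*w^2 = -8*a^3 - 24*a^2 - 24*a + 30*w^3 + w^2*(-47*a - 47) + w*(-85*a^2 - 170*a - 85) - 8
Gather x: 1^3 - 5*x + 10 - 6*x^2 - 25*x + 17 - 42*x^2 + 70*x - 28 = -48*x^2 + 40*x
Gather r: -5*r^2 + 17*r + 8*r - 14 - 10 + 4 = -5*r^2 + 25*r - 20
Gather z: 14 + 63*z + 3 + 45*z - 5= 108*z + 12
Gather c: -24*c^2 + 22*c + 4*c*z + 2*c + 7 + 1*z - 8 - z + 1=-24*c^2 + c*(4*z + 24)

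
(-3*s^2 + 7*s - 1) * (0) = 0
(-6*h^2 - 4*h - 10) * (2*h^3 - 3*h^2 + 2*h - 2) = -12*h^5 + 10*h^4 - 20*h^3 + 34*h^2 - 12*h + 20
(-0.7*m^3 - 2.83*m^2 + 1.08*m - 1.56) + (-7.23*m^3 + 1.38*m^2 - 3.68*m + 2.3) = -7.93*m^3 - 1.45*m^2 - 2.6*m + 0.74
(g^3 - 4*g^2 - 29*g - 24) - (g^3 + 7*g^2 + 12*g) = -11*g^2 - 41*g - 24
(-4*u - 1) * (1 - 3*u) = 12*u^2 - u - 1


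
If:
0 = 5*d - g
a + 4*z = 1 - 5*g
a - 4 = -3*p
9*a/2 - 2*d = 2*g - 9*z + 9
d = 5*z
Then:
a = 808/421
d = -15/421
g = -75/421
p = 292/421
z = -3/421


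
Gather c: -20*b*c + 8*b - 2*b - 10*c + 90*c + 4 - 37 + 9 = 6*b + c*(80 - 20*b) - 24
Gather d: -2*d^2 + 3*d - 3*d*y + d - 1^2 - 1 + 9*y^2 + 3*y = -2*d^2 + d*(4 - 3*y) + 9*y^2 + 3*y - 2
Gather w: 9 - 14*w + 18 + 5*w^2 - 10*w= 5*w^2 - 24*w + 27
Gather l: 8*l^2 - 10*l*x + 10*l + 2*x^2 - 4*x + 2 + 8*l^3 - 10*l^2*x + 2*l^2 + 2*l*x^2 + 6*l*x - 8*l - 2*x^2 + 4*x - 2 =8*l^3 + l^2*(10 - 10*x) + l*(2*x^2 - 4*x + 2)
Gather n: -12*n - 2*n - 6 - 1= -14*n - 7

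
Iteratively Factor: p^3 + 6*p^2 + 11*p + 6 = (p + 2)*(p^2 + 4*p + 3) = (p + 2)*(p + 3)*(p + 1)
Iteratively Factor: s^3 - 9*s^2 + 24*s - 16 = (s - 1)*(s^2 - 8*s + 16) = (s - 4)*(s - 1)*(s - 4)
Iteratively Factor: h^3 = (h)*(h^2) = h^2*(h)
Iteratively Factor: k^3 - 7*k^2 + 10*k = (k - 5)*(k^2 - 2*k) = k*(k - 5)*(k - 2)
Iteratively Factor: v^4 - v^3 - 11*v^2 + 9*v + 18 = (v + 3)*(v^3 - 4*v^2 + v + 6) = (v + 1)*(v + 3)*(v^2 - 5*v + 6) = (v - 3)*(v + 1)*(v + 3)*(v - 2)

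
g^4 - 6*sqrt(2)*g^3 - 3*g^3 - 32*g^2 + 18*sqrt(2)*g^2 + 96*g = g*(g - 3)*(g - 8*sqrt(2))*(g + 2*sqrt(2))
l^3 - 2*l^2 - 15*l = l*(l - 5)*(l + 3)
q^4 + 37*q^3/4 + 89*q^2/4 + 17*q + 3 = (q + 1/4)*(q + 1)*(q + 2)*(q + 6)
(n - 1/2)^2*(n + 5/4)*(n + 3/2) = n^4 + 7*n^3/4 - 5*n^2/8 - 19*n/16 + 15/32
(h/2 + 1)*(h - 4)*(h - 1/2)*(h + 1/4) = h^4/2 - 9*h^3/8 - 61*h^2/16 + 9*h/8 + 1/2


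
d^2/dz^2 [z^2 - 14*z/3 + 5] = 2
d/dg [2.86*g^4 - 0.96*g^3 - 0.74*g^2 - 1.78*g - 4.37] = 11.44*g^3 - 2.88*g^2 - 1.48*g - 1.78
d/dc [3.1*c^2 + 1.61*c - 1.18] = 6.2*c + 1.61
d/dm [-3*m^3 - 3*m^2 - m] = -9*m^2 - 6*m - 1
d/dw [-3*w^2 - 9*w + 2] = -6*w - 9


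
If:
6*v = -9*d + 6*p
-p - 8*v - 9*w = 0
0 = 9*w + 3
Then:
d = 2 - 6*v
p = 3 - 8*v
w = -1/3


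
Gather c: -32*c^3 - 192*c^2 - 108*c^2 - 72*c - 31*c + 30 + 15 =-32*c^3 - 300*c^2 - 103*c + 45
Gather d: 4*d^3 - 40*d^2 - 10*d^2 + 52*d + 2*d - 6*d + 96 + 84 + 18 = 4*d^3 - 50*d^2 + 48*d + 198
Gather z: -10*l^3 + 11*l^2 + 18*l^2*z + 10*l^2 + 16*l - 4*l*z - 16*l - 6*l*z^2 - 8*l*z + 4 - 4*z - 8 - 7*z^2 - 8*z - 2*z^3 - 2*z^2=-10*l^3 + 21*l^2 - 2*z^3 + z^2*(-6*l - 9) + z*(18*l^2 - 12*l - 12) - 4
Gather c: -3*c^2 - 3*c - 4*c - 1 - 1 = -3*c^2 - 7*c - 2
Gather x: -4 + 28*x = 28*x - 4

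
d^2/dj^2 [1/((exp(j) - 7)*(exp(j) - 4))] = (4*exp(3*j) - 33*exp(2*j) + 9*exp(j) + 308)*exp(j)/(exp(6*j) - 33*exp(5*j) + 447*exp(4*j) - 3179*exp(3*j) + 12516*exp(2*j) - 25872*exp(j) + 21952)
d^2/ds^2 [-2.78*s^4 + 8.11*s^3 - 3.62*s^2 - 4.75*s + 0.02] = -33.36*s^2 + 48.66*s - 7.24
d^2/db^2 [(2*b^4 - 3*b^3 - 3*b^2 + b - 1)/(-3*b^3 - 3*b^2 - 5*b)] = 2*(12*b^6 - 252*b^5 - 258*b^4 + 108*b^3 + 72*b^2 + 45*b + 25)/(b^3*(27*b^6 + 81*b^5 + 216*b^4 + 297*b^3 + 360*b^2 + 225*b + 125))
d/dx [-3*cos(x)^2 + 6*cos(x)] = 6*(cos(x) - 1)*sin(x)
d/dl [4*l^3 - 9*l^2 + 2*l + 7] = 12*l^2 - 18*l + 2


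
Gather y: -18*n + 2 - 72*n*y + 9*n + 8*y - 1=-9*n + y*(8 - 72*n) + 1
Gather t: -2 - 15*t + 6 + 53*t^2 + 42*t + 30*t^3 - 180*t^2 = 30*t^3 - 127*t^2 + 27*t + 4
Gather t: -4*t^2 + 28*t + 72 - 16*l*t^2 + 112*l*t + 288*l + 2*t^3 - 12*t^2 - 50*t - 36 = 288*l + 2*t^3 + t^2*(-16*l - 16) + t*(112*l - 22) + 36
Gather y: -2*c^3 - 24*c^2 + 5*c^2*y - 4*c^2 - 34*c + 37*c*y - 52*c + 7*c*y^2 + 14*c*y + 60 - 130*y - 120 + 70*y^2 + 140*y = -2*c^3 - 28*c^2 - 86*c + y^2*(7*c + 70) + y*(5*c^2 + 51*c + 10) - 60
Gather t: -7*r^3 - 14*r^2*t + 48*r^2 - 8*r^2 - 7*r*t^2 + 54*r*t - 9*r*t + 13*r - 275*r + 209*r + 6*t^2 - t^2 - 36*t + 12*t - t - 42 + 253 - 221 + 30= -7*r^3 + 40*r^2 - 53*r + t^2*(5 - 7*r) + t*(-14*r^2 + 45*r - 25) + 20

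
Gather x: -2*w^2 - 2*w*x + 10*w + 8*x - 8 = -2*w^2 + 10*w + x*(8 - 2*w) - 8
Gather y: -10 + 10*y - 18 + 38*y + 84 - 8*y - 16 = 40*y + 40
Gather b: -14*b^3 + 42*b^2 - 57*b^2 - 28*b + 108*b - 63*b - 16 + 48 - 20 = -14*b^3 - 15*b^2 + 17*b + 12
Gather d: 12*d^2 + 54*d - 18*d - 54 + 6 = 12*d^2 + 36*d - 48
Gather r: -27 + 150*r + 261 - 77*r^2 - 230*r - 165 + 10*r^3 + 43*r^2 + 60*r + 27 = 10*r^3 - 34*r^2 - 20*r + 96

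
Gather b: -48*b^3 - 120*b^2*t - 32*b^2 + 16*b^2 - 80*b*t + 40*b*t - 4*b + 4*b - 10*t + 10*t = -48*b^3 + b^2*(-120*t - 16) - 40*b*t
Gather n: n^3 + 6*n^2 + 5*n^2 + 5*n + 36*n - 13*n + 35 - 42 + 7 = n^3 + 11*n^2 + 28*n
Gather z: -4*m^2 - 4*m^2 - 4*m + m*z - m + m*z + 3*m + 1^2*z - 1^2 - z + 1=-8*m^2 + 2*m*z - 2*m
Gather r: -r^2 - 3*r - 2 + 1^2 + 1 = -r^2 - 3*r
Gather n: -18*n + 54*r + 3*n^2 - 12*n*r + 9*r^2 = 3*n^2 + n*(-12*r - 18) + 9*r^2 + 54*r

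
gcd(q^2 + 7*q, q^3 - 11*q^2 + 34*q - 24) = 1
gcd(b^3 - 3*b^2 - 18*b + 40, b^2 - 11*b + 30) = b - 5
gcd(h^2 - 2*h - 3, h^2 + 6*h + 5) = h + 1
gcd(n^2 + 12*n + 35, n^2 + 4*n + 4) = 1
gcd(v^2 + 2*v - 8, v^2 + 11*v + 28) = v + 4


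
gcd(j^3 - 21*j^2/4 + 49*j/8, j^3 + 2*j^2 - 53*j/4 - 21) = j - 7/2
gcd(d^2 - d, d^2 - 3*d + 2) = d - 1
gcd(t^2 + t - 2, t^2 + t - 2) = t^2 + t - 2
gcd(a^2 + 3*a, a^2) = a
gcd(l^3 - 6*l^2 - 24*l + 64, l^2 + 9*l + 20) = l + 4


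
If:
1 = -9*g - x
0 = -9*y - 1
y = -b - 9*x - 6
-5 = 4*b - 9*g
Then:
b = -433/315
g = -157/2835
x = -158/315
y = -1/9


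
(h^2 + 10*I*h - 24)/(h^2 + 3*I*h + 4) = (h + 6*I)/(h - I)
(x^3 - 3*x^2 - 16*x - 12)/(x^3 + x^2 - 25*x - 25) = (x^2 - 4*x - 12)/(x^2 - 25)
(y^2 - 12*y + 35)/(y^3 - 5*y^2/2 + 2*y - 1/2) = 2*(y^2 - 12*y + 35)/(2*y^3 - 5*y^2 + 4*y - 1)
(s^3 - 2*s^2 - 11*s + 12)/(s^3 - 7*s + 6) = (s - 4)/(s - 2)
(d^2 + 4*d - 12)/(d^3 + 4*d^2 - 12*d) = 1/d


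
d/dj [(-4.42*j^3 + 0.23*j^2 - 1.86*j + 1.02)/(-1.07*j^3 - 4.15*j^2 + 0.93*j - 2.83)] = (18.5891*j^4 - 12.2016*j^3 + 33.2949*j^2 + 7.1642*j + 4.3152)/(1.1449*j^6 + 8.881*j^5 + 15.2323*j^4 - 1.6628*j^3 + 24.3539*j^2 - 5.2638*j + 8.0089)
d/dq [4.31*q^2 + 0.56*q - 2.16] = 8.62*q + 0.56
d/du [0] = 0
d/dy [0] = 0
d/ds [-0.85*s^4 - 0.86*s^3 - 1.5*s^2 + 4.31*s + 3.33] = -3.4*s^3 - 2.58*s^2 - 3.0*s + 4.31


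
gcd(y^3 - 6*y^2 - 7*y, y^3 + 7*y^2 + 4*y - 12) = 1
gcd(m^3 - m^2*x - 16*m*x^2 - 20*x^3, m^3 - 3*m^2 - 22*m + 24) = 1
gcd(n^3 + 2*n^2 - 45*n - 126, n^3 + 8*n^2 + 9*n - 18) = n^2 + 9*n + 18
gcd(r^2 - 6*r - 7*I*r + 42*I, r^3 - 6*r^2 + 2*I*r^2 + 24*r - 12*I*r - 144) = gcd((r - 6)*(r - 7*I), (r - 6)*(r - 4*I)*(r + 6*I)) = r - 6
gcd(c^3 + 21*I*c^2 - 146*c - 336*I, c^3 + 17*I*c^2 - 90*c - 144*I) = c^2 + 14*I*c - 48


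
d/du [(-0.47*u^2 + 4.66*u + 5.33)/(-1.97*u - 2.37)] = (0.9259*u^2 + 2.2278*u - 0.5441)/(3.8809*u^2 + 9.3378*u + 5.6169)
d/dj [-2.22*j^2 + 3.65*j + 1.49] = 3.65 - 4.44*j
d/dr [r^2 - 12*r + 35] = 2*r - 12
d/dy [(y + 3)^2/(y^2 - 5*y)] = (-11*y^2 - 18*y + 45)/(y^2*(y^2 - 10*y + 25))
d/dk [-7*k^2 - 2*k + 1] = -14*k - 2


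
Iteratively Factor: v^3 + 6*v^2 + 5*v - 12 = (v + 4)*(v^2 + 2*v - 3) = (v + 3)*(v + 4)*(v - 1)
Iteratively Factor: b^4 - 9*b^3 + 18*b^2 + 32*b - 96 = (b - 4)*(b^3 - 5*b^2 - 2*b + 24) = (b - 4)^2*(b^2 - b - 6) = (b - 4)^2*(b - 3)*(b + 2)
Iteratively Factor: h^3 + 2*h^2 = (h)*(h^2 + 2*h) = h^2*(h + 2)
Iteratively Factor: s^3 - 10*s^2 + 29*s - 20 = (s - 4)*(s^2 - 6*s + 5) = (s - 4)*(s - 1)*(s - 5)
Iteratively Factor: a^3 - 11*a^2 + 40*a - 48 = (a - 3)*(a^2 - 8*a + 16) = (a - 4)*(a - 3)*(a - 4)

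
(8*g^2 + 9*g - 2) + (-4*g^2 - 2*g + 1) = 4*g^2 + 7*g - 1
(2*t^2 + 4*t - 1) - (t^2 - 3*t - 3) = t^2 + 7*t + 2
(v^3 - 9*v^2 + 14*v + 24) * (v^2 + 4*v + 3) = v^5 - 5*v^4 - 19*v^3 + 53*v^2 + 138*v + 72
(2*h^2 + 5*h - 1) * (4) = 8*h^2 + 20*h - 4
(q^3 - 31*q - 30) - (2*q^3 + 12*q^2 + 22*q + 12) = -q^3 - 12*q^2 - 53*q - 42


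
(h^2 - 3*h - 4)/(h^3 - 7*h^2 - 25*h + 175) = (h^2 - 3*h - 4)/(h^3 - 7*h^2 - 25*h + 175)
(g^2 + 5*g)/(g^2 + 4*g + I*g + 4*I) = g*(g + 5)/(g^2 + g*(4 + I) + 4*I)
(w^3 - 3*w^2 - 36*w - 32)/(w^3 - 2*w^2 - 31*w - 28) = (w - 8)/(w - 7)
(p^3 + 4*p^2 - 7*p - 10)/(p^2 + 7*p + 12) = (p^3 + 4*p^2 - 7*p - 10)/(p^2 + 7*p + 12)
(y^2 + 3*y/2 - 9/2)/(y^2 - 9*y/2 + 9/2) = (y + 3)/(y - 3)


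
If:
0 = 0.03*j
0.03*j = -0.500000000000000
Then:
No Solution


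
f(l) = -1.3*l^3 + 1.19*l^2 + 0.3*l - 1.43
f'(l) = -3.9*l^2 + 2.38*l + 0.3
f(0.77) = -1.09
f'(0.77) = -0.18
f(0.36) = -1.23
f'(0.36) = 0.65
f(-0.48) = -1.16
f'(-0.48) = -1.74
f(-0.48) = -1.16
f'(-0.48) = -1.74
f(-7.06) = 513.23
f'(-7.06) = -210.89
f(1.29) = -1.85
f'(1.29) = -3.12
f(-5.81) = 291.96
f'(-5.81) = -145.18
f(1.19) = -1.58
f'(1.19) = -2.39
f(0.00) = -1.43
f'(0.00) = 0.30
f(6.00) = -237.59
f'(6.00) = -125.82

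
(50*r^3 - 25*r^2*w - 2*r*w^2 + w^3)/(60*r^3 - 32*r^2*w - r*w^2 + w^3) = (5*r + w)/(6*r + w)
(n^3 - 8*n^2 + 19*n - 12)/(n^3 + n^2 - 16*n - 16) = (n^2 - 4*n + 3)/(n^2 + 5*n + 4)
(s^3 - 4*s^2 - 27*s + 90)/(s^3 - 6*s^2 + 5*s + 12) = (s^2 - s - 30)/(s^2 - 3*s - 4)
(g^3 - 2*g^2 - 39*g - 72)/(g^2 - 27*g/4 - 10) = 4*(g^2 + 6*g + 9)/(4*g + 5)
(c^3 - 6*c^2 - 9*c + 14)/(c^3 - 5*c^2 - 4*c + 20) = (c^2 - 8*c + 7)/(c^2 - 7*c + 10)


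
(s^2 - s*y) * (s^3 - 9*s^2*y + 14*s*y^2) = s^5 - 10*s^4*y + 23*s^3*y^2 - 14*s^2*y^3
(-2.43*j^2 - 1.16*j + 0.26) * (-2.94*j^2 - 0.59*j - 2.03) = 7.1442*j^4 + 4.8441*j^3 + 4.8529*j^2 + 2.2014*j - 0.5278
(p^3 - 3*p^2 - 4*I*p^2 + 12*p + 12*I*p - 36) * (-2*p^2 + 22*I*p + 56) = -2*p^5 + 6*p^4 + 30*I*p^4 + 120*p^3 - 90*I*p^3 - 360*p^2 + 40*I*p^2 + 672*p - 120*I*p - 2016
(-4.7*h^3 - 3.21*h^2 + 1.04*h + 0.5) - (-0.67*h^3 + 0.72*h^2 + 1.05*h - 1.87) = -4.03*h^3 - 3.93*h^2 - 0.01*h + 2.37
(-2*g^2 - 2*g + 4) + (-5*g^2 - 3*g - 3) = -7*g^2 - 5*g + 1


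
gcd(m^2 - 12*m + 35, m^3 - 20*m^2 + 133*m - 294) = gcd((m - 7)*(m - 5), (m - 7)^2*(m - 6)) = m - 7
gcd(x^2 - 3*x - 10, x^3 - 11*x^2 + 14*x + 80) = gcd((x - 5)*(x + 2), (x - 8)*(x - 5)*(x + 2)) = x^2 - 3*x - 10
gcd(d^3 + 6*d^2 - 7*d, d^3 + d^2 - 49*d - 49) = d + 7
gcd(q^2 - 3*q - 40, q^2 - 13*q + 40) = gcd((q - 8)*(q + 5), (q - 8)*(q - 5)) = q - 8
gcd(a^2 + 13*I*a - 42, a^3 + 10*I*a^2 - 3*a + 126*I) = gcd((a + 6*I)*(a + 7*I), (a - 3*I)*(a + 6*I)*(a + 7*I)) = a^2 + 13*I*a - 42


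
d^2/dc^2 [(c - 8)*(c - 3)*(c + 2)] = 6*c - 18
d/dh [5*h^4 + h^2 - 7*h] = 20*h^3 + 2*h - 7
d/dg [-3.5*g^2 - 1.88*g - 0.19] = -7.0*g - 1.88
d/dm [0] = 0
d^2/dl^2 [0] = 0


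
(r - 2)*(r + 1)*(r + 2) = r^3 + r^2 - 4*r - 4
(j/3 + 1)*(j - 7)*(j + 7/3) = j^3/3 - 5*j^2/9 - 91*j/9 - 49/3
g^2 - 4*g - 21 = (g - 7)*(g + 3)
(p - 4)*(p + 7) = p^2 + 3*p - 28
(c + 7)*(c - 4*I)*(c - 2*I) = c^3 + 7*c^2 - 6*I*c^2 - 8*c - 42*I*c - 56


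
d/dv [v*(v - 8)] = 2*v - 8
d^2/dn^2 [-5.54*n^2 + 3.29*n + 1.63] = -11.0800000000000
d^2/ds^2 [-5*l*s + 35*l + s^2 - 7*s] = 2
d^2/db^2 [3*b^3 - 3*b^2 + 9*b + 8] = 18*b - 6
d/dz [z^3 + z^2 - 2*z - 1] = 3*z^2 + 2*z - 2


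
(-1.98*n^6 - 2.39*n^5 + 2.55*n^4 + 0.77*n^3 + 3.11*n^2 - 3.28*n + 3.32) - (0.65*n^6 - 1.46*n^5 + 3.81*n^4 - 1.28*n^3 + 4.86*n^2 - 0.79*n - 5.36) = -2.63*n^6 - 0.93*n^5 - 1.26*n^4 + 2.05*n^3 - 1.75*n^2 - 2.49*n + 8.68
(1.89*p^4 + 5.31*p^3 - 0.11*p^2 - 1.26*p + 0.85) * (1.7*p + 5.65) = 3.213*p^5 + 19.7055*p^4 + 29.8145*p^3 - 2.7635*p^2 - 5.674*p + 4.8025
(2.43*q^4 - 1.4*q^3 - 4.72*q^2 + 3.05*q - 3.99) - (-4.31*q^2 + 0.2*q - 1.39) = 2.43*q^4 - 1.4*q^3 - 0.41*q^2 + 2.85*q - 2.6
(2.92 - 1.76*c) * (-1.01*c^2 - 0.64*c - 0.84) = 1.7776*c^3 - 1.8228*c^2 - 0.3904*c - 2.4528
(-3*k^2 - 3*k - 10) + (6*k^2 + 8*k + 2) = 3*k^2 + 5*k - 8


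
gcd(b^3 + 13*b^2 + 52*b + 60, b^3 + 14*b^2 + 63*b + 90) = b^2 + 11*b + 30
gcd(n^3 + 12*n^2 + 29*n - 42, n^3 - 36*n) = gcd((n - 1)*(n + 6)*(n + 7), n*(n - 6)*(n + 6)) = n + 6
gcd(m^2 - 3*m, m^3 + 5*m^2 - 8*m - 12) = 1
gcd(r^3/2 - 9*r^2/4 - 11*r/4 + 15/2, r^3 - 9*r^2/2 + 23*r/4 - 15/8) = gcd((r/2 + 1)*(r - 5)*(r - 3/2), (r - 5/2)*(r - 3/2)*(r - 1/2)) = r - 3/2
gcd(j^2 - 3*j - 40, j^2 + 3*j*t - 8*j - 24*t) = j - 8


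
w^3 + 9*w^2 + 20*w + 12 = (w + 1)*(w + 2)*(w + 6)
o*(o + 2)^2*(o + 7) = o^4 + 11*o^3 + 32*o^2 + 28*o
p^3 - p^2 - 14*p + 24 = (p - 3)*(p - 2)*(p + 4)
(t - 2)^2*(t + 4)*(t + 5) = t^4 + 5*t^3 - 12*t^2 - 44*t + 80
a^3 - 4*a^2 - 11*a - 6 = (a - 6)*(a + 1)^2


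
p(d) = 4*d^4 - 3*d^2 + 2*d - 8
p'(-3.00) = -412.00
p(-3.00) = 283.00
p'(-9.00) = -11608.00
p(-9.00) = 25975.00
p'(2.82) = 343.89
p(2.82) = 226.75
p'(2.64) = 280.56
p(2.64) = 170.67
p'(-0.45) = 3.24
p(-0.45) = -9.34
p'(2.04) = 125.59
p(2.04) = 52.87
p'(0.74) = 4.04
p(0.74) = -6.96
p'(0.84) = 6.44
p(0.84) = -6.45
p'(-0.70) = 0.71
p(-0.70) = -9.91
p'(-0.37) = 3.41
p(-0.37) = -9.08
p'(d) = 16*d^3 - 6*d + 2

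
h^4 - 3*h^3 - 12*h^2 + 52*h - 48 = (h - 3)*(h - 2)^2*(h + 4)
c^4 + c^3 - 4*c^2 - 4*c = c*(c - 2)*(c + 1)*(c + 2)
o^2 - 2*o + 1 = (o - 1)^2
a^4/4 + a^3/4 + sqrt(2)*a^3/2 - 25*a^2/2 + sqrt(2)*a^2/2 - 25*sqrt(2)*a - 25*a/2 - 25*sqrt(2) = (a/2 + 1/2)*(a/2 + sqrt(2))*(a - 5*sqrt(2))*(a + 5*sqrt(2))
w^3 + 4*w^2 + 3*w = w*(w + 1)*(w + 3)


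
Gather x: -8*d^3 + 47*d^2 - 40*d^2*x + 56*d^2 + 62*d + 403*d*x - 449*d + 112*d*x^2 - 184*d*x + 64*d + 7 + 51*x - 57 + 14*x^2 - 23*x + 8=-8*d^3 + 103*d^2 - 323*d + x^2*(112*d + 14) + x*(-40*d^2 + 219*d + 28) - 42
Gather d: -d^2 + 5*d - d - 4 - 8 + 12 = -d^2 + 4*d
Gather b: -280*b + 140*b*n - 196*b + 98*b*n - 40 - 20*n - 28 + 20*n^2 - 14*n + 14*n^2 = b*(238*n - 476) + 34*n^2 - 34*n - 68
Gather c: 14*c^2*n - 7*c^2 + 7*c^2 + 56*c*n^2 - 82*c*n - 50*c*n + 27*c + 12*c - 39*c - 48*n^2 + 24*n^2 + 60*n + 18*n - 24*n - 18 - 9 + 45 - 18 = 14*c^2*n + c*(56*n^2 - 132*n) - 24*n^2 + 54*n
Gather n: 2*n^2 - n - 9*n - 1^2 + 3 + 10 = 2*n^2 - 10*n + 12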